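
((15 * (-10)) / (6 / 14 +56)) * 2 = -420 / 79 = -5.32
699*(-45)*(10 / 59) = -314550 / 59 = -5331.36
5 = 5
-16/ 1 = -16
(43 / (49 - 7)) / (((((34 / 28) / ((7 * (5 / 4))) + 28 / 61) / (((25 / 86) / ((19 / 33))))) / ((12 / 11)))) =53375 / 56582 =0.94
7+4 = 11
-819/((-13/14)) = 882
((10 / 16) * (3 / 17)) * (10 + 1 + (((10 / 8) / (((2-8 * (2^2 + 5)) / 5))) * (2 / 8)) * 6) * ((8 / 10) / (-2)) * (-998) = 1821849 / 3808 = 478.43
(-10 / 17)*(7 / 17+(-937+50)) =150720 / 289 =521.52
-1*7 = -7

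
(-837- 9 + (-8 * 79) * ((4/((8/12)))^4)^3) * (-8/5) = 11005811497584/5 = 2201162299516.80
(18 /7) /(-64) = -9 /224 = -0.04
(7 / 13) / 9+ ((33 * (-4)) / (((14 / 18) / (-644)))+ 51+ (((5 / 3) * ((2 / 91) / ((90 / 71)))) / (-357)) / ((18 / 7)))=18971933569 / 173502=109347.06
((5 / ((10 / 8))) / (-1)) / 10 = -2 / 5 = -0.40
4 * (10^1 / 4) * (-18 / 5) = -36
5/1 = 5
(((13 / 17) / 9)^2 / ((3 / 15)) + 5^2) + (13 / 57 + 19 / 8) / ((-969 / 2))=846103469 / 33802596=25.03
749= 749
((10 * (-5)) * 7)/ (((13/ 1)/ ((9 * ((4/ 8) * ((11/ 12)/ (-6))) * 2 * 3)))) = 5775/ 52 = 111.06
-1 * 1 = -1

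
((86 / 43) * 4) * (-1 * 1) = -8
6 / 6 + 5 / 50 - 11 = -9.90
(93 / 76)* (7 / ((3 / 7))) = 1519 / 76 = 19.99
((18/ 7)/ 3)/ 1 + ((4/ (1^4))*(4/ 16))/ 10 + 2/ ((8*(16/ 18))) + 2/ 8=1667/ 1120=1.49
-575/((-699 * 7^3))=575/239757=0.00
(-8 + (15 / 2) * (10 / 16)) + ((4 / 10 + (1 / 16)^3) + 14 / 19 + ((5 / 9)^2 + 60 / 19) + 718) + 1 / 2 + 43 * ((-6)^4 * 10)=17587439176463 / 31518720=557999.79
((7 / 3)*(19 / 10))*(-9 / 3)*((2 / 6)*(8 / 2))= -266 / 15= -17.73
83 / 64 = 1.30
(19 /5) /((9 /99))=209 /5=41.80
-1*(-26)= 26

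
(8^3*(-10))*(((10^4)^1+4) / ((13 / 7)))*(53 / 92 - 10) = 259913957.46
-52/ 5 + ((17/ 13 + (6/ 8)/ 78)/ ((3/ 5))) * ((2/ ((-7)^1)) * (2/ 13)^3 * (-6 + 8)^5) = -31407812/ 2998905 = -10.47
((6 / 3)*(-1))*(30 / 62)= -30 / 31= -0.97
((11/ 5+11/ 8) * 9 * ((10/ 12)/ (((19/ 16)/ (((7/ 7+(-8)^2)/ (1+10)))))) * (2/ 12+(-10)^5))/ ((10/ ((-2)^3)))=202799662/ 19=10673666.42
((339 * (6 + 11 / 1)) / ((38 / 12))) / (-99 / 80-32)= -2766240 / 50521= -54.75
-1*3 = -3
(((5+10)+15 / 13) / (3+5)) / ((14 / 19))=285 / 104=2.74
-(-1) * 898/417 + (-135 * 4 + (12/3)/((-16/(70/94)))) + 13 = -41160463/78396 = -525.03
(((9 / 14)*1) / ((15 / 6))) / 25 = 0.01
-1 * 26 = -26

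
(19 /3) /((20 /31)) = 9.82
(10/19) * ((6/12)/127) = 5/2413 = 0.00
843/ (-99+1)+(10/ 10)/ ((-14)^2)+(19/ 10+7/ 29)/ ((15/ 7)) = -1079623/ 142100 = -7.60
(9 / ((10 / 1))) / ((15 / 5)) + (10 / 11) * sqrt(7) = 3 / 10 + 10 * sqrt(7) / 11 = 2.71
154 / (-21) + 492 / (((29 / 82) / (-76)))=-9199070 / 87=-105736.44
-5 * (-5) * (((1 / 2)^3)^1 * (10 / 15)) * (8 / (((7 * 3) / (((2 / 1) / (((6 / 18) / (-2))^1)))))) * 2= -400 / 21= -19.05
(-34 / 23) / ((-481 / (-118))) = -4012 / 11063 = -0.36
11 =11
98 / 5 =19.60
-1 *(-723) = 723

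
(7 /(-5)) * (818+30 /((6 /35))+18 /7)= -6969 /5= -1393.80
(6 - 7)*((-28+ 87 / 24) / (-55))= -39 / 88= -0.44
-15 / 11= -1.36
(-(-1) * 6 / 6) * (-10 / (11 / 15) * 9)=-1350 / 11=-122.73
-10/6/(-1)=5/3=1.67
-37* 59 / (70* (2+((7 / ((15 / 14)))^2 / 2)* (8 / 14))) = -98235 / 44716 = -2.20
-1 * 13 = -13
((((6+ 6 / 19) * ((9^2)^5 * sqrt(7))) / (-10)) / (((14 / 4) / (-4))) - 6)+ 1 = -5+ 334731302496 * sqrt(7) / 133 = 6658765276.45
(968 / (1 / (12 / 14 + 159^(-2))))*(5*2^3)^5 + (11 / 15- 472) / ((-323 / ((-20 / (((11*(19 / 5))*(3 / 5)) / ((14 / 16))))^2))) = 2545758455558348375609375 / 29961850262652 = 84966663715.41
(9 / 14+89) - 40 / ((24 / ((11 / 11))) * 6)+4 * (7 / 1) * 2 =145.37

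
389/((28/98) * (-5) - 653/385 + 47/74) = -11082610/70927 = -156.25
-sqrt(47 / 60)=-sqrt(705) / 30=-0.89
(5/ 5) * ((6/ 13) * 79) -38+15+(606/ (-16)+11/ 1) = -1395/ 104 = -13.41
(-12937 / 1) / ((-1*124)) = 12937 / 124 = 104.33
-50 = -50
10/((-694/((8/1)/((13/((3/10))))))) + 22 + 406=1930696/4511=428.00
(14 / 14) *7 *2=14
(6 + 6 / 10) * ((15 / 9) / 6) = 11 / 6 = 1.83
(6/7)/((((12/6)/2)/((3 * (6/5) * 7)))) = 108/5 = 21.60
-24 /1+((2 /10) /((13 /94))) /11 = -17066 /715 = -23.87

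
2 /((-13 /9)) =-18 /13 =-1.38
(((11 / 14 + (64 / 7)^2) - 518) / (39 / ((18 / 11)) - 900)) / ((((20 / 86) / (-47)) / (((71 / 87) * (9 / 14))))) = -10975770081 / 209165516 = -52.47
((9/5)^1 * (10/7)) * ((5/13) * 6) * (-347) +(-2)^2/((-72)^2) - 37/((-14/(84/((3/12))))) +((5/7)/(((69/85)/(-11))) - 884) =-5600825635/2712528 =-2064.80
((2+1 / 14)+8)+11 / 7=163 / 14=11.64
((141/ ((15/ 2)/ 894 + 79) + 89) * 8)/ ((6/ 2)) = 34199656/ 141267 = 242.09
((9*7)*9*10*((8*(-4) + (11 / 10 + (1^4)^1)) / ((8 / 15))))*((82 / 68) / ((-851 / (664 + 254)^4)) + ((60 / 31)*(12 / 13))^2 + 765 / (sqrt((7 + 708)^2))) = 13012260767916931463985 / 40677208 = 319890705574407.45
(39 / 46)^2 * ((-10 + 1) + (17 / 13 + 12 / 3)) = -1404 / 529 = -2.65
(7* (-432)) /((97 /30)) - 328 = -122536 /97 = -1263.26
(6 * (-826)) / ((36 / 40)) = -16520 / 3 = -5506.67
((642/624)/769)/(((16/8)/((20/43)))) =535/1719484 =0.00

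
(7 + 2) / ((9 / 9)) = 9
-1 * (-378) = 378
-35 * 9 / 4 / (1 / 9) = -2835 / 4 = -708.75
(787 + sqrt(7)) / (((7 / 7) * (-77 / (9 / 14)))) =-7083 / 1078-9 * sqrt(7) / 1078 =-6.59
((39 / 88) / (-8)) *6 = -117 / 352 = -0.33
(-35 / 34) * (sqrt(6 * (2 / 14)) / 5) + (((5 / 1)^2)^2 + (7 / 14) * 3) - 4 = 1245 / 2 - sqrt(42) / 34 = 622.31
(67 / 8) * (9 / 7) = 603 / 56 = 10.77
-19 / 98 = -0.19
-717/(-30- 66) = 239/32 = 7.47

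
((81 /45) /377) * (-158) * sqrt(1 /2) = -711 * sqrt(2) /1885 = -0.53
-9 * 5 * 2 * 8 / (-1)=720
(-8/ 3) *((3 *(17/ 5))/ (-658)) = 68/ 1645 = 0.04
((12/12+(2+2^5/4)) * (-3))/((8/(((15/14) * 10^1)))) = -2475/56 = -44.20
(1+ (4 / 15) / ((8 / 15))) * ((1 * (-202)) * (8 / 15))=-161.60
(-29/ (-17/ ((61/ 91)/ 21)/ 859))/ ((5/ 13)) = 1519571/ 12495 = 121.61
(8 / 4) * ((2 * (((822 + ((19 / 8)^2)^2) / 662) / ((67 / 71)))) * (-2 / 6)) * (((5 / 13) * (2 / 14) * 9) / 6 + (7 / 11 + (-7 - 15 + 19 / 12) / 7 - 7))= 27433816948355 / 1636700921856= 16.76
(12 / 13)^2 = 144 / 169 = 0.85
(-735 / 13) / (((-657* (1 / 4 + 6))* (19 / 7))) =1372 / 270465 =0.01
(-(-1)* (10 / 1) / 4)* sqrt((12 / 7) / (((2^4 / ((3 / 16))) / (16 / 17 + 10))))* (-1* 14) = -15* sqrt(22134) / 136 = -16.41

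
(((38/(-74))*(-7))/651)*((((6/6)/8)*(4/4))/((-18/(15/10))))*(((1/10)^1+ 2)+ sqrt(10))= -19*sqrt(10)/330336 - 133/1101120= -0.00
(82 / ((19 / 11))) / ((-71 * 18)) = -451 / 12141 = -0.04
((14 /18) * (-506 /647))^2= 12545764 /33907329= 0.37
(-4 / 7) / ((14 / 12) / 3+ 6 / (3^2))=-72 / 133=-0.54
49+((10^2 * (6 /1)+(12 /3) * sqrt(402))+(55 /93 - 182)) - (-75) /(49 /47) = 4 * sqrt(402)+2458639 /4557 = 619.73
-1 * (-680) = 680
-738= -738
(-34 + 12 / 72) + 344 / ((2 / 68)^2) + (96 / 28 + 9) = 16700989 / 42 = 397642.60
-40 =-40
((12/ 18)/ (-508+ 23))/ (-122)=0.00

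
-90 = -90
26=26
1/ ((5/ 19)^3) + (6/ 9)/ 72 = 54.88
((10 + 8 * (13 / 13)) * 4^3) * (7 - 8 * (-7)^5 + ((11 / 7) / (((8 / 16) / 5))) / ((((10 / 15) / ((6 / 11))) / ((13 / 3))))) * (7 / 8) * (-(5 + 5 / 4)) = -847467900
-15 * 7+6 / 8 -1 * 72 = -705 / 4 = -176.25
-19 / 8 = -2.38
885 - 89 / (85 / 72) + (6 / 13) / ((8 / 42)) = 1794597 / 2210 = 812.03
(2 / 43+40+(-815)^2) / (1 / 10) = 285633970 / 43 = 6642650.47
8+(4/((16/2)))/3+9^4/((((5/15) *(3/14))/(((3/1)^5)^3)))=7908027021517/6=1318004503586.17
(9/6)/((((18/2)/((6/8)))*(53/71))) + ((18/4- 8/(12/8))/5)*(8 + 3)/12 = 7/477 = 0.01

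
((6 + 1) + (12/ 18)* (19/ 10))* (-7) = -57.87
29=29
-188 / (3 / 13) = -2444 / 3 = -814.67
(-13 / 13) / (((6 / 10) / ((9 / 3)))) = -5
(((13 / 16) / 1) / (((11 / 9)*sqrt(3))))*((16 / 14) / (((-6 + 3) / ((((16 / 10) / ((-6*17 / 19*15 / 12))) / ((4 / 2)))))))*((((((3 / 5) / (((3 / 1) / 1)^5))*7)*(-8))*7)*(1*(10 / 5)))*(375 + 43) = -4204928*sqrt(3) / 516375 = -14.10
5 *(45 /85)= 45 /17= 2.65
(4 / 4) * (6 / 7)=6 / 7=0.86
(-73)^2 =5329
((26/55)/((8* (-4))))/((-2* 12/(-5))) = -13/4224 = -0.00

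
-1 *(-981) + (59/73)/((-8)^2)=4583291/4672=981.01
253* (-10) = -2530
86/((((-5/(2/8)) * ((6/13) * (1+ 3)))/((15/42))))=-559/672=-0.83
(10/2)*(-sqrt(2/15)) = -sqrt(30)/3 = -1.83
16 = 16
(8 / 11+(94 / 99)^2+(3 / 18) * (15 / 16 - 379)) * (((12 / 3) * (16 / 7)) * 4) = -154009880 / 68607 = -2244.81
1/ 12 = 0.08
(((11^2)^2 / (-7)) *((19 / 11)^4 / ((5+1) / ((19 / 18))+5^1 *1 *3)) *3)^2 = 6131066257801 / 840889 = 7291171.91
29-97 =-68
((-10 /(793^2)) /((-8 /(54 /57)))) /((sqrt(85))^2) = 9 /406236454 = 0.00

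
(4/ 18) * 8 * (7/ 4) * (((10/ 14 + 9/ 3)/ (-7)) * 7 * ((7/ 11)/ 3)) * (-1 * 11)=728/ 27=26.96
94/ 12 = 47/ 6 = 7.83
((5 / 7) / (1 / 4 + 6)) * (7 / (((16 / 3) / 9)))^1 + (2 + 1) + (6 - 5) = 107 / 20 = 5.35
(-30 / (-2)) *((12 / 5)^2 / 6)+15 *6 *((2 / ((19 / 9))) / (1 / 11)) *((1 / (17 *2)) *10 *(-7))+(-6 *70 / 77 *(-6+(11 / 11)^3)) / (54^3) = -446773669073 / 233112330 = -1916.56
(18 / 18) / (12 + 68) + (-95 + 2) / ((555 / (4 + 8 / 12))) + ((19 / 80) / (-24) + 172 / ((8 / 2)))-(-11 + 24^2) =-37138247 / 71040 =-522.78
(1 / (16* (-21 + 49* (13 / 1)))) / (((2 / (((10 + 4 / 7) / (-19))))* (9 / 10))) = -185 / 5898816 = -0.00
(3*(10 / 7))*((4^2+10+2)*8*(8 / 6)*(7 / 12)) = 2240 / 3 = 746.67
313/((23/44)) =13772/23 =598.78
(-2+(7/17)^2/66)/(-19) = 38099/362406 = 0.11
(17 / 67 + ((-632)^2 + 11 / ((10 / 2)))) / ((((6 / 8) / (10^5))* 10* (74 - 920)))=-535231448000 / 85023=-6295137.17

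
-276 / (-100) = 69 / 25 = 2.76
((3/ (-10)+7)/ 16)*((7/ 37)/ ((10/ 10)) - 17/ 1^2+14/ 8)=-6.31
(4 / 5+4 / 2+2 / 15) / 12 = 11 / 45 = 0.24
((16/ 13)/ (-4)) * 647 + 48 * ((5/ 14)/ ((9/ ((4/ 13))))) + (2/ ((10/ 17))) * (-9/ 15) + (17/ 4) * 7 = -4662317/ 27300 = -170.78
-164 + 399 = 235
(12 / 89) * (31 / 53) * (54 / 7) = 20088 / 33019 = 0.61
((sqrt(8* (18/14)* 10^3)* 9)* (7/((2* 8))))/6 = 45* sqrt(35)/4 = 66.56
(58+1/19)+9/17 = 18922/323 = 58.58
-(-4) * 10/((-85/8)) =-64/17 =-3.76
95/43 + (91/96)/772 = 7044553/3186816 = 2.21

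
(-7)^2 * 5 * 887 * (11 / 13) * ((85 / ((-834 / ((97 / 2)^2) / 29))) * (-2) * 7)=388097478867175 / 21684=17897873033.90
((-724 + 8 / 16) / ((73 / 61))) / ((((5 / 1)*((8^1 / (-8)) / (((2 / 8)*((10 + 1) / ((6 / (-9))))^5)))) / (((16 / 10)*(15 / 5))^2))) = -31089273605379 / 36500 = -851760920.70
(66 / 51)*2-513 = -8677 / 17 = -510.41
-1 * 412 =-412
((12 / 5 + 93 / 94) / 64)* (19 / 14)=30267 / 421120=0.07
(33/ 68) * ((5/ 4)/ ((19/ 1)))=165/ 5168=0.03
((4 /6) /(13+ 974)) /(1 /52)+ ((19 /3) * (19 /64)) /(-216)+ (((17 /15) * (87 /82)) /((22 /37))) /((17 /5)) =3822649069 /6153573888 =0.62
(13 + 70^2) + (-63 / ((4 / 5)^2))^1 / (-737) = 57935671 / 11792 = 4913.13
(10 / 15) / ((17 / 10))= 20 / 51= 0.39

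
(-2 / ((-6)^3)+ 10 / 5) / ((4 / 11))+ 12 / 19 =6.16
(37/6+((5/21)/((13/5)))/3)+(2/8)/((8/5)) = 166511/26208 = 6.35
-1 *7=-7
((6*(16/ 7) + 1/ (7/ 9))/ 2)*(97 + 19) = 870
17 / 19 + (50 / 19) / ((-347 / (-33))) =7549 / 6593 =1.15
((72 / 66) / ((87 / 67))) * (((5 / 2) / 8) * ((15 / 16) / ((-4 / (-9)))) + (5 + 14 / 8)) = 508329 / 81664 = 6.22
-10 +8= -2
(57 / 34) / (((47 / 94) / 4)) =228 / 17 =13.41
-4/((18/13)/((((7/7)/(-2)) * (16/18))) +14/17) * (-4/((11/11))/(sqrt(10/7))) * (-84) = 297024 * sqrt(70)/5065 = 490.64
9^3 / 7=729 / 7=104.14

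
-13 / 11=-1.18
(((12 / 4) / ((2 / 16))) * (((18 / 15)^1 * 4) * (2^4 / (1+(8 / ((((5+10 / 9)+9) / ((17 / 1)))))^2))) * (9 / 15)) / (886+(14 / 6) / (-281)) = 11653632 / 765563275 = 0.02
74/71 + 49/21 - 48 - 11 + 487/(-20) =-79.97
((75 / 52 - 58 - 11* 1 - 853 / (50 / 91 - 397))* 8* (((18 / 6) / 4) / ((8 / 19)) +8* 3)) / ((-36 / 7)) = 236201552125 / 90048192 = 2623.06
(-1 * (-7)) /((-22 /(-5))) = 35 /22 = 1.59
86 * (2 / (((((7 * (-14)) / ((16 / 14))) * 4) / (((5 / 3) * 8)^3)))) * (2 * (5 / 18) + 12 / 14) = -979712000 / 583443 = -1679.19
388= 388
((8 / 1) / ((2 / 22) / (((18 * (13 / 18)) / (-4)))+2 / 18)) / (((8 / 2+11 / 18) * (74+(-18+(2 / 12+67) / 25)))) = 27799200 / 78179443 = 0.36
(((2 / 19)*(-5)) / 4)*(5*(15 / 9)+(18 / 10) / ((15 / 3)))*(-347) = 113122 / 285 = 396.92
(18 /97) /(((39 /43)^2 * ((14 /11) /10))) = 203390 /114751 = 1.77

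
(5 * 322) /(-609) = -230 /87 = -2.64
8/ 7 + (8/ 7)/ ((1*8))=9/ 7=1.29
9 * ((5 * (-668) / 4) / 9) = -835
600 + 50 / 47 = 28250 / 47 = 601.06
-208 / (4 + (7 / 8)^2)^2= -851968 / 93025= -9.16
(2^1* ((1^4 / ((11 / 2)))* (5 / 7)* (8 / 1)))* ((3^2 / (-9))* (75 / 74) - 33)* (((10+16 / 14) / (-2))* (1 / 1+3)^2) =6300.39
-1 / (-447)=1 / 447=0.00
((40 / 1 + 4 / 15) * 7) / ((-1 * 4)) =-1057 / 15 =-70.47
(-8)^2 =64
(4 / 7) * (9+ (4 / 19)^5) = 89143660 / 17332693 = 5.14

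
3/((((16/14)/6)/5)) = 315/4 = 78.75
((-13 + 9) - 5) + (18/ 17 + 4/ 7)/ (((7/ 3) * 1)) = -6915/ 833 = -8.30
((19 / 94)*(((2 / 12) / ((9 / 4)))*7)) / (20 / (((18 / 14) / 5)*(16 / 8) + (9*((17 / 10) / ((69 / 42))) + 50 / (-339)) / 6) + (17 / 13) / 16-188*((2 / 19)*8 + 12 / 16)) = -251042386192 / 693289004561019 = -0.00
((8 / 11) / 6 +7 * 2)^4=47156728336 / 1185921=39763.80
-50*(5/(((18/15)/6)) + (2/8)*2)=-1275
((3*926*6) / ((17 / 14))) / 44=58338 / 187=311.97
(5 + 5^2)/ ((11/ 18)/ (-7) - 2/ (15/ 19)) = -18900/ 1651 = -11.45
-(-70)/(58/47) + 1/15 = 24704/435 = 56.79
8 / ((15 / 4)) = 32 / 15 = 2.13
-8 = -8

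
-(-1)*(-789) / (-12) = 263 / 4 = 65.75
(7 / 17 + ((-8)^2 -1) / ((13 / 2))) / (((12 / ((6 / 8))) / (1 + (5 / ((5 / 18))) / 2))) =6.32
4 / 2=2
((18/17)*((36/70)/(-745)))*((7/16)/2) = -81/506600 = -0.00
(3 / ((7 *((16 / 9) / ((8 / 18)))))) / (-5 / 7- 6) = -0.02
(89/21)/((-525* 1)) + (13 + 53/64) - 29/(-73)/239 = 170153644163/12310603200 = 13.82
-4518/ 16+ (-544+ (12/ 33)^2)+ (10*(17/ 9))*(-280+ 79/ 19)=-333075091/ 55176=-6036.59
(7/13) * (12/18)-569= -22177/39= -568.64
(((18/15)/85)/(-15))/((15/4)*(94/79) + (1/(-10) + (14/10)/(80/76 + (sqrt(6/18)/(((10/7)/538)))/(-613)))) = -1828089841415207/11302086735092559725 + 18204142188953*sqrt(3)/2260417347018511945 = -0.00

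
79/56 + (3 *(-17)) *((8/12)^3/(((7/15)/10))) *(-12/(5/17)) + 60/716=132446341/10024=13212.92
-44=-44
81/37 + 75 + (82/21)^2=1508284/16317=92.44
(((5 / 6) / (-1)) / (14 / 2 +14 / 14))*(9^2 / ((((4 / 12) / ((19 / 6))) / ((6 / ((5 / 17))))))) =-26163 / 16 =-1635.19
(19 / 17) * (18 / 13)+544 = 120566 / 221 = 545.55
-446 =-446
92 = 92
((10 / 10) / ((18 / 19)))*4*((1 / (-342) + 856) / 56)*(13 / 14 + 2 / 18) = 38350381 / 571536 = 67.10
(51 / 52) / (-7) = -51 / 364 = -0.14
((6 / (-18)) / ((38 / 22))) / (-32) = 11 / 1824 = 0.01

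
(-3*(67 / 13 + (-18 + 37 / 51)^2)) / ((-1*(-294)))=-5132180 / 1656837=-3.10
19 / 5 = 3.80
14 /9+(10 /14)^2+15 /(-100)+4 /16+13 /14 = 6823 /2205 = 3.09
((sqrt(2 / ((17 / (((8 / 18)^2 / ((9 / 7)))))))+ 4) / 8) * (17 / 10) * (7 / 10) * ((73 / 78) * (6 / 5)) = 511 * sqrt(238) / 351000+ 8687 / 13000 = 0.69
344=344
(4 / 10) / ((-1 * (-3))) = 2 / 15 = 0.13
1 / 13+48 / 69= 231 / 299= 0.77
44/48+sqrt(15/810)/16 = sqrt(6)/288+11/12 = 0.93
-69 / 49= -1.41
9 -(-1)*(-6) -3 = 0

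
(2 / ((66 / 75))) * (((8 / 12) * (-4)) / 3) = -200 / 99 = -2.02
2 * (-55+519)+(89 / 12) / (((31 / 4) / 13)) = 87461 / 93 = 940.44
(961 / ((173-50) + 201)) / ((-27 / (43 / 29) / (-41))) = 1694243 / 253692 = 6.68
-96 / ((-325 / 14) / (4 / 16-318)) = -427056 / 325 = -1314.02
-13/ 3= -4.33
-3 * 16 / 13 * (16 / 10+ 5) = -24.37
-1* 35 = -35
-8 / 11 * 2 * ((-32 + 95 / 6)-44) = 2888 / 33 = 87.52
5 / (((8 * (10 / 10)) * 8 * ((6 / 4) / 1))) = 5 / 96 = 0.05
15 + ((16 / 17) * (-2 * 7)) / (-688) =10979 / 731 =15.02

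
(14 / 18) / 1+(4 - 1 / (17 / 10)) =641 / 153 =4.19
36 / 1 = 36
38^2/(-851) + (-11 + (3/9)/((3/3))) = -31564/2553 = -12.36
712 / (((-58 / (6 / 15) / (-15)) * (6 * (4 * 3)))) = 89 / 87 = 1.02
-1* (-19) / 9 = 19 / 9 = 2.11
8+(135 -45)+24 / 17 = 1690 / 17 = 99.41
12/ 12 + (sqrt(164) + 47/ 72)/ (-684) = 49201/ 49248 -sqrt(41)/ 342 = 0.98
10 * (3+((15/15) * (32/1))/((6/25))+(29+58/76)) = 94675/57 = 1660.96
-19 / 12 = -1.58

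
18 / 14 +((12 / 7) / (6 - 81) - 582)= -101629 / 175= -580.74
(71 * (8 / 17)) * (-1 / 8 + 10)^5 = 218471004329 / 69632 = 3137508.68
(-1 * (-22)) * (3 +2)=110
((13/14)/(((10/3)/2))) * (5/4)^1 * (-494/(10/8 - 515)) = 3211/4795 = 0.67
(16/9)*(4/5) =64/45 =1.42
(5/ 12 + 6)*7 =539/ 12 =44.92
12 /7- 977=-6827 /7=-975.29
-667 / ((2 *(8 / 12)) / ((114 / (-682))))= 114057 / 1364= 83.62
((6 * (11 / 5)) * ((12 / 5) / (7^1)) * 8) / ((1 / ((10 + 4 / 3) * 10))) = 143616 / 35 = 4103.31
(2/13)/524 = 1/3406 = 0.00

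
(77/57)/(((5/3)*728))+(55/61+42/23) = 37826193/13861640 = 2.73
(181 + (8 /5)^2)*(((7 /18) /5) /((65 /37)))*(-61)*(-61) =340199867 /11250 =30239.99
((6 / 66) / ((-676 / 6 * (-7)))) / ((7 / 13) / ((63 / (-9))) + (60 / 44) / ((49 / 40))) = 21 / 188786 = 0.00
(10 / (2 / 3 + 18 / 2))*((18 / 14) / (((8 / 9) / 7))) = 1215 / 116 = 10.47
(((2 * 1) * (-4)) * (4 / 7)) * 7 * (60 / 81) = -640 / 27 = -23.70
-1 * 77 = -77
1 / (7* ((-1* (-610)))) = 1 / 4270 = 0.00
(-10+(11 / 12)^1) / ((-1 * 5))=109 / 60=1.82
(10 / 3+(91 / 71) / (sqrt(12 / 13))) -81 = -233 / 3+91 * sqrt(39) / 426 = -76.33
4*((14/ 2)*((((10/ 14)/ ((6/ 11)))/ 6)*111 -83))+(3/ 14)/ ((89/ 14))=-439384/ 267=-1645.63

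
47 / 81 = 0.58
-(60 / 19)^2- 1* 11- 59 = -28870 / 361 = -79.97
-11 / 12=-0.92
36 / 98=18 / 49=0.37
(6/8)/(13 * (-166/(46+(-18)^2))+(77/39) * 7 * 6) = 2405/247204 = 0.01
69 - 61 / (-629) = 43462 / 629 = 69.10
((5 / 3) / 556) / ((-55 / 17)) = -17 / 18348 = -0.00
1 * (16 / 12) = 4 / 3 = 1.33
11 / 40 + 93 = 93.28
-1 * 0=0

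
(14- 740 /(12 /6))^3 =-45118016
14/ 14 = 1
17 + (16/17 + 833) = 850.94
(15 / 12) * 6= 7.50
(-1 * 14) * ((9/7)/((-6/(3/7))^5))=9/268912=0.00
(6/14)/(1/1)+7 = 52/7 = 7.43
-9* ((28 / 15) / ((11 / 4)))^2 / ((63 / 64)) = -114688 / 27225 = -4.21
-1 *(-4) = 4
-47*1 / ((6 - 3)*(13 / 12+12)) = -188 / 157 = -1.20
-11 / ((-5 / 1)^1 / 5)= 11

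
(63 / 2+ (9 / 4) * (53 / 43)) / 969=1965 / 55556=0.04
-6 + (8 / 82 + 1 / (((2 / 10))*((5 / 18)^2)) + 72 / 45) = 60.50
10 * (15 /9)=16.67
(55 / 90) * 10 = 55 / 9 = 6.11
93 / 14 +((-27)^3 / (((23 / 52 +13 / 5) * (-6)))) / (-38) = -653259 / 30058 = -21.73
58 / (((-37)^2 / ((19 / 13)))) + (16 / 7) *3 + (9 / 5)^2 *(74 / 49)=257519968 / 21801325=11.81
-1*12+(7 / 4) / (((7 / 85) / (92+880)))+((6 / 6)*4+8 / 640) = 1651761 / 80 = 20647.01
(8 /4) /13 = 2 /13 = 0.15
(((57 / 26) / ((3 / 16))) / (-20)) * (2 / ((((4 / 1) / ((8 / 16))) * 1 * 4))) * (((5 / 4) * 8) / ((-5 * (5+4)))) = 19 / 2340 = 0.01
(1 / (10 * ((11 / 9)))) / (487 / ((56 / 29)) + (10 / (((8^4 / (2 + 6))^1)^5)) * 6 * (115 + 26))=277076930199552 / 854062149550238915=0.00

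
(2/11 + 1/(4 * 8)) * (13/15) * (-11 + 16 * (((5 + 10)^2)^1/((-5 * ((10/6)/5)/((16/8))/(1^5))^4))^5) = 44905639943272566839017/687500000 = 65317294462941.92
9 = 9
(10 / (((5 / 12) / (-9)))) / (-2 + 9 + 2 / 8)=-864 / 29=-29.79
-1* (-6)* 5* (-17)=-510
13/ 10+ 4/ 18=137/ 90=1.52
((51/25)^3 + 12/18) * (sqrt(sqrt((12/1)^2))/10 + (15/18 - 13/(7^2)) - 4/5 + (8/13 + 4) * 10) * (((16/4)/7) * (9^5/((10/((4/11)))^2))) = 135168042384 * sqrt(3)/1654296875 + 19769835575133288/1053787109375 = 18902.27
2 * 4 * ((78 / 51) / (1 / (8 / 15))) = 1664 / 255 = 6.53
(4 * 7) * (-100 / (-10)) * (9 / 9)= 280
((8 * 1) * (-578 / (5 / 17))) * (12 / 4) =-235824 / 5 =-47164.80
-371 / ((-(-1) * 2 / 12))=-2226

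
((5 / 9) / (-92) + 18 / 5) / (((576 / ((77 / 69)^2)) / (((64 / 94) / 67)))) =0.00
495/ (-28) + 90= 2025/ 28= 72.32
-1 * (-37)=37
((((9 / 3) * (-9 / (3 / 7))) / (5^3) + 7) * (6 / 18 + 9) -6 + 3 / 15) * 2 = 41122 / 375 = 109.66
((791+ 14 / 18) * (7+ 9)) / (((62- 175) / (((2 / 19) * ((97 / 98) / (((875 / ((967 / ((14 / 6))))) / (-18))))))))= 9166788672 / 92052625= 99.58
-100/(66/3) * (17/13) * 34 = -28900/143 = -202.10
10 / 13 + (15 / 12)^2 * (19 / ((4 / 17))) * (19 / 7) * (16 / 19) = 289.16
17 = 17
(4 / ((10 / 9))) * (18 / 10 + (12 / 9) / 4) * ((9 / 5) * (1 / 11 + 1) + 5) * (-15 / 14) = -110304 / 1925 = -57.30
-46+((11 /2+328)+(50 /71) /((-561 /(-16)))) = 22904425 /79662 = 287.52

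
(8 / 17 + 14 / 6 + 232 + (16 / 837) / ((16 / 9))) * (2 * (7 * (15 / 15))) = 5197388 / 1581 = 3287.41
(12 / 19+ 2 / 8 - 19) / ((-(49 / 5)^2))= 34425 / 182476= 0.19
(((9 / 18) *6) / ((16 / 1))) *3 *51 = 459 / 16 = 28.69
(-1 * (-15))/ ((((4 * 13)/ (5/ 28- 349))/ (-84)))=439515/ 52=8452.21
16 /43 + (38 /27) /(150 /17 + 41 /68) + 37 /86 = 1416407 /1488402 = 0.95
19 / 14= 1.36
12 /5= 2.40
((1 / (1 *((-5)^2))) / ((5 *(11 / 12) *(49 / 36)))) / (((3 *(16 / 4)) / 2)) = 72 / 67375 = 0.00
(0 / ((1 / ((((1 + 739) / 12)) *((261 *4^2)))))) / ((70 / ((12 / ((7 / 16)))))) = 0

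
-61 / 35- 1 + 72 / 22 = 204 / 385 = 0.53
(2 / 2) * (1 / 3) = 1 / 3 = 0.33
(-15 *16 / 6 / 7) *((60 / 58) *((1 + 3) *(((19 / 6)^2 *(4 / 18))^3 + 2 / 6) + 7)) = -11180646200 / 35960841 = -310.91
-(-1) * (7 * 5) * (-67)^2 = 157115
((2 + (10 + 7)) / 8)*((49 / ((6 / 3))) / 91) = 133 / 208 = 0.64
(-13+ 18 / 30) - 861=-4367 / 5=-873.40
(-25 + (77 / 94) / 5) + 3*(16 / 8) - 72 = -42693 / 470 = -90.84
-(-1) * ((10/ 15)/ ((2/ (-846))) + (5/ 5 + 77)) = -204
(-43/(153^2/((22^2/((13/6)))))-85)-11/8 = -70427341/811512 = -86.79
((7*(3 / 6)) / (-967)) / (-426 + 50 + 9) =7 / 709778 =0.00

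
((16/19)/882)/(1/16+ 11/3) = 128/499947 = 0.00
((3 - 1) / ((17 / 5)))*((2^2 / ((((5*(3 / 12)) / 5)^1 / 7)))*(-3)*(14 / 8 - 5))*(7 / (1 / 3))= 229320 / 17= 13489.41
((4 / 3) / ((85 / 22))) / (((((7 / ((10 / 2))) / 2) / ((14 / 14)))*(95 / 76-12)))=-704 / 15351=-0.05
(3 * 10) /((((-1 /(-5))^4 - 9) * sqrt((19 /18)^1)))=-28125 * sqrt(38) /53428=-3.25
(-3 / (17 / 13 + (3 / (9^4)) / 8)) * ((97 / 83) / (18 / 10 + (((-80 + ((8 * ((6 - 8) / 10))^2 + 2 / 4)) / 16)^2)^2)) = -5422069186560000000 / 1085083066176022124947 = -0.00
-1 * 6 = -6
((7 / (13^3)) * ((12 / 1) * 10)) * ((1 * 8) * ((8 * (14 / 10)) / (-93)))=-25088 / 68107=-0.37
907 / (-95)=-907 / 95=-9.55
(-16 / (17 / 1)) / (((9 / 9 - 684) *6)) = 8 / 34833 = 0.00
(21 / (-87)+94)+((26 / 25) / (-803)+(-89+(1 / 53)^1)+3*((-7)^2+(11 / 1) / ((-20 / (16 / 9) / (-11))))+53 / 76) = 1299648006709 / 7035002700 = 184.74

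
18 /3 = 6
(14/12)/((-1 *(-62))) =7/372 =0.02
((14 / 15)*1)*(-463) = -6482 / 15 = -432.13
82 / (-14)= -41 / 7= -5.86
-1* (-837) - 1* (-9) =846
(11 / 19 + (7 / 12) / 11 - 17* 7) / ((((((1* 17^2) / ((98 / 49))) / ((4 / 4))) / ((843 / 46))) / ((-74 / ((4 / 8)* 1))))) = 3086526199 / 1389223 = 2221.76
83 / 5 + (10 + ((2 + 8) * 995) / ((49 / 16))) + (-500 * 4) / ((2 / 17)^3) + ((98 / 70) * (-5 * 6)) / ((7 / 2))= -300121673 / 245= -1224986.42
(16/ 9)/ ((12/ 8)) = 32/ 27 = 1.19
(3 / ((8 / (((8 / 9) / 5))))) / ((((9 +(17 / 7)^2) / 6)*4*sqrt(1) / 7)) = 343 / 7300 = 0.05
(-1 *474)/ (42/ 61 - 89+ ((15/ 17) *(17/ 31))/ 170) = 30475356/ 5677715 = 5.37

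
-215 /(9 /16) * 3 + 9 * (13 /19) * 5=-63605 /57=-1115.88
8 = 8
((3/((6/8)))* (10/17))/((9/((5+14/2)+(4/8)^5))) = 1925/612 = 3.15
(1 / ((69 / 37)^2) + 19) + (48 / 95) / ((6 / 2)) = 8799836 / 452295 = 19.46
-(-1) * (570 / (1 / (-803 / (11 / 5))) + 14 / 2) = -208043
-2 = -2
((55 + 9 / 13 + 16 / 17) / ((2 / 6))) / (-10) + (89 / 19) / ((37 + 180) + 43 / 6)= -19167180 / 1129531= -16.97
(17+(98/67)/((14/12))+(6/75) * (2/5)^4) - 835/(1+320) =5260656974/336046875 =15.65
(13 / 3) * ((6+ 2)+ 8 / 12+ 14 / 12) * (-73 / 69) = -55991 / 1242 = -45.08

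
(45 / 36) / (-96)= -5 / 384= -0.01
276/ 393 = 92/ 131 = 0.70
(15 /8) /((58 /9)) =135 /464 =0.29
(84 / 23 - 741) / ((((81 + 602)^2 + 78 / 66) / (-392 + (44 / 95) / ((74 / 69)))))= 42793159123 / 69141231040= 0.62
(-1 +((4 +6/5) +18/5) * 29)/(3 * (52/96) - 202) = -10168/8015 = -1.27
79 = 79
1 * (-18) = -18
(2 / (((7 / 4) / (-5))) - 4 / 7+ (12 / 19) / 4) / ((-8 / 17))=13855 / 1064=13.02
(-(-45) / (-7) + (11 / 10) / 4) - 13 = -5363 / 280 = -19.15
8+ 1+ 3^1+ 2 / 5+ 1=67 / 5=13.40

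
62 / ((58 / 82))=2542 / 29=87.66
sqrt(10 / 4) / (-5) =-sqrt(10) / 10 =-0.32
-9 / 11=-0.82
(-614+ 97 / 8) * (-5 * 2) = 24075 / 4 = 6018.75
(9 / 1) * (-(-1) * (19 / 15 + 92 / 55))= 291 / 11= 26.45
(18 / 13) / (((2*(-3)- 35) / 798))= -14364 / 533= -26.95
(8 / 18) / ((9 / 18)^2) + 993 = 8953 / 9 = 994.78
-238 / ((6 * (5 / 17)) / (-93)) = 62713 / 5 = 12542.60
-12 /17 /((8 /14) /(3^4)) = -1701 /17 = -100.06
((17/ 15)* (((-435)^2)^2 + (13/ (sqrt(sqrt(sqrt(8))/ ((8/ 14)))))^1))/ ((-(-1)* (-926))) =-40580247375/ 926 -221* 2^(5/ 8)* sqrt(7)/ 97230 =-43823161.32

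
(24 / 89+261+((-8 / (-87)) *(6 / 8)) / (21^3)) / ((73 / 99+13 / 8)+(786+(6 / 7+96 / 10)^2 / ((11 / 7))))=0.30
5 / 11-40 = -435 / 11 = -39.55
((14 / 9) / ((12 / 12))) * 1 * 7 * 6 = 196 / 3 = 65.33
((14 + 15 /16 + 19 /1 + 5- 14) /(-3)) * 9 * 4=-1197 /4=-299.25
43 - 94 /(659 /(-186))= 45821 /659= 69.53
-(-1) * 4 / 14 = 2 / 7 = 0.29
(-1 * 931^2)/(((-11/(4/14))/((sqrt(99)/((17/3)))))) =2228814 * sqrt(11)/187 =39530.16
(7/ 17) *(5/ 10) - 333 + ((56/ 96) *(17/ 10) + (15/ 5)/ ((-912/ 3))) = -25722091/ 77520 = -331.81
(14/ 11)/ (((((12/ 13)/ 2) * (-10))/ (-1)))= 0.28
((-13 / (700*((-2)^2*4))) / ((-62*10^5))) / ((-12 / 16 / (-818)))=5317 / 26040000000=0.00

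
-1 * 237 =-237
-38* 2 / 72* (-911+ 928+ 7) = -76 / 3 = -25.33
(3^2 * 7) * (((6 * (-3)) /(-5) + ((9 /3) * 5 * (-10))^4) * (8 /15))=425250003024 /25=17010000120.96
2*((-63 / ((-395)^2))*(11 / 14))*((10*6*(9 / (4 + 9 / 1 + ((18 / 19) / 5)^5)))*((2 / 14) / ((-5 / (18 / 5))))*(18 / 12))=17870254092900 / 4394624365710341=0.00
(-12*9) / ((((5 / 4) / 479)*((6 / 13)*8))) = -56043 / 5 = -11208.60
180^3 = 5832000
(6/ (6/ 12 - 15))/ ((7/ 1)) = -12/ 203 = -0.06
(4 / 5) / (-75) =-4 / 375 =-0.01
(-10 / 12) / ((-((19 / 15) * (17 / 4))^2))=3000 / 104329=0.03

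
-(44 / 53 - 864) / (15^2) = 45748 / 11925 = 3.84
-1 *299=-299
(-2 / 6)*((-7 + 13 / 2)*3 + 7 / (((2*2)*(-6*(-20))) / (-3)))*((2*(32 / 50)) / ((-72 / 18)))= -247 / 1500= -0.16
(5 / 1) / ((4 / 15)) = 75 / 4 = 18.75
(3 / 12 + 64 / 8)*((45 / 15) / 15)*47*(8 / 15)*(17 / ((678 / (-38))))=-333982 / 8475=-39.41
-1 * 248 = -248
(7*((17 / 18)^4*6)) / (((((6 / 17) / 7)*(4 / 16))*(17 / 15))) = 20462645 / 8748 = 2339.12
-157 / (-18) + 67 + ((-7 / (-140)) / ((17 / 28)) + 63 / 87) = 3395579 / 44370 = 76.53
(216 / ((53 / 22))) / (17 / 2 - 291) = -9504 / 29945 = -0.32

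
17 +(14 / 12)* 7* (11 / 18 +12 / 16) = 6073 / 216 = 28.12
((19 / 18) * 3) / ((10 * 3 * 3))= 19 / 540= 0.04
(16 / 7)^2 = 256 / 49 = 5.22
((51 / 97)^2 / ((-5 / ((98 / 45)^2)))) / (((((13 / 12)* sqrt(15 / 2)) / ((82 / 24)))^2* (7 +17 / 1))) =-0.01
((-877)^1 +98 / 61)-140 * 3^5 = -2128619 / 61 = -34895.39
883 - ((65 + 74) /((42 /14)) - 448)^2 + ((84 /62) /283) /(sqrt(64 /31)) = -1444078 /9 + 21 * sqrt(31) /35092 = -160453.11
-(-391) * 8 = 3128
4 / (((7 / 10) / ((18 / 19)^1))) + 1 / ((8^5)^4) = 5.41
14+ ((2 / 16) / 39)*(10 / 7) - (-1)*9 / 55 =850943 / 60060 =14.17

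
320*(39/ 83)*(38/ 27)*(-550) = -86944000/ 747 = -116390.90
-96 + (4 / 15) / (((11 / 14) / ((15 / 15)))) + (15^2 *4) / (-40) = -38993 / 330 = -118.16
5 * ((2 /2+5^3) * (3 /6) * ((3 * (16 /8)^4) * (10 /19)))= 7957.89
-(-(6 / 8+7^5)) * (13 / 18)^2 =11362039 / 1296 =8767.01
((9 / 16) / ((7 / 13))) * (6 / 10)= 351 / 560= 0.63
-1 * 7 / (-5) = 7 / 5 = 1.40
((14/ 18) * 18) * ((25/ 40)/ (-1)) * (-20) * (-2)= -350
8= 8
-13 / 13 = -1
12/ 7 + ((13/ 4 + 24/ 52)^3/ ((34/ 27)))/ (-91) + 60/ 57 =19182748607/ 8265781888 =2.32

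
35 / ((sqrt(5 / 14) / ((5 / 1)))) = 292.83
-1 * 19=-19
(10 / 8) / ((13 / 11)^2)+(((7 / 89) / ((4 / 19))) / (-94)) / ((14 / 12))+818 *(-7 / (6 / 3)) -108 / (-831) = -1120858259953 / 391637558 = -2861.98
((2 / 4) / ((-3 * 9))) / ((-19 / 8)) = 4 / 513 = 0.01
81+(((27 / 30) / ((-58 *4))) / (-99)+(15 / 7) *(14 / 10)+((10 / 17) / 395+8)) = 3153201503 / 34273360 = 92.00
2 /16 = 1 /8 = 0.12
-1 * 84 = -84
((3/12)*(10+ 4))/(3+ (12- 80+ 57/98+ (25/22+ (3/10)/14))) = -37730/681949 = -0.06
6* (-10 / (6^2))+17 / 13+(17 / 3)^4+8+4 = 1098031 / 1053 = 1042.76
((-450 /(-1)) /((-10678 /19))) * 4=-900 /281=-3.20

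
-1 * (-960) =960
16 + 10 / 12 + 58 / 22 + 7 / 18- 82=-6152 / 99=-62.14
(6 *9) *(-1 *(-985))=53190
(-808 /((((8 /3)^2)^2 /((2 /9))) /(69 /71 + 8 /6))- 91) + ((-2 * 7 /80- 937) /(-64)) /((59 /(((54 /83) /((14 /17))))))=-616756377467 /6230551040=-98.99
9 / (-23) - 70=-1619 / 23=-70.39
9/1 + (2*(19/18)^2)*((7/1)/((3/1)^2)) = 15649/1458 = 10.73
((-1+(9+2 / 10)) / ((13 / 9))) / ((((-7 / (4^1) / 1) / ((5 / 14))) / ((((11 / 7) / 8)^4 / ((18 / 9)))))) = -0.00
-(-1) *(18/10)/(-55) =-9/275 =-0.03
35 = 35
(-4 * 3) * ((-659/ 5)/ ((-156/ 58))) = -38222/ 65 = -588.03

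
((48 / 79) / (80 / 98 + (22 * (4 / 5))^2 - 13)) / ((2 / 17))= 29400 / 1693997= 0.02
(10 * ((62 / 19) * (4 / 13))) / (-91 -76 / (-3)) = -7440 / 48659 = -0.15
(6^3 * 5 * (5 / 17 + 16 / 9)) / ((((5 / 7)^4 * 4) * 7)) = 652386 / 2125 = 307.01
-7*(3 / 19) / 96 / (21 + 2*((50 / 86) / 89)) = -0.00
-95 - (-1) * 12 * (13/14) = -587/7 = -83.86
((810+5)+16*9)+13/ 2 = 965.50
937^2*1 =877969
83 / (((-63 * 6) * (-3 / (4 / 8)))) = 83 / 2268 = 0.04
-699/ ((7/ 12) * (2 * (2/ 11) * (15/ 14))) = -15378/ 5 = -3075.60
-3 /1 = -3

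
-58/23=-2.52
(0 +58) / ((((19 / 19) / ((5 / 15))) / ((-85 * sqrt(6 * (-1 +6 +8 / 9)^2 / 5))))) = -52258 * sqrt(30) / 27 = -10601.07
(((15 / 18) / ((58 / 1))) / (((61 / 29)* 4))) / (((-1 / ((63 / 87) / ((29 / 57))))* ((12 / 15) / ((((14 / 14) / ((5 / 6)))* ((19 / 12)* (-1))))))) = 37905 / 6566528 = 0.01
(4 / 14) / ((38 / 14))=0.11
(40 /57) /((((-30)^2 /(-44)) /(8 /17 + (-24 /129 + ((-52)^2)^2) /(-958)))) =235156310752 /898132185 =261.83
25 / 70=5 / 14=0.36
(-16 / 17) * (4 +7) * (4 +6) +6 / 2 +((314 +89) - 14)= 4904 / 17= 288.47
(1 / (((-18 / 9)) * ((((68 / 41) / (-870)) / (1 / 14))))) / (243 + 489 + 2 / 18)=160515 / 6272728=0.03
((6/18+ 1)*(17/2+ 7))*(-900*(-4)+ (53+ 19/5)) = 1133608/15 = 75573.87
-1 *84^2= -7056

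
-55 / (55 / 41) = -41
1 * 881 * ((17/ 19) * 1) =14977/ 19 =788.26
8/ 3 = 2.67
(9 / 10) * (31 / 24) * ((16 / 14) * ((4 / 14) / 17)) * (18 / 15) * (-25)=-558 / 833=-0.67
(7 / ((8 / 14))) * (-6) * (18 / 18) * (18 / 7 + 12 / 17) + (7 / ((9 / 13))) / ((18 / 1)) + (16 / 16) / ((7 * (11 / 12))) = -50928863 / 212058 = -240.16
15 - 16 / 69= 1019 / 69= 14.77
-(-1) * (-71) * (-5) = 355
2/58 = 1/29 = 0.03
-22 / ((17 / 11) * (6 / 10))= -1210 / 51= -23.73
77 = 77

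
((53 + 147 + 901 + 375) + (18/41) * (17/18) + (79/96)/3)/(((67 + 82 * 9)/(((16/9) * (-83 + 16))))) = -1168261781/5346810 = -218.50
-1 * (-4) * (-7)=-28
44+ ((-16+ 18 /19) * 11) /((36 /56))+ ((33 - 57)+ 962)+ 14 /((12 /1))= 248155 /342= 725.60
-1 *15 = -15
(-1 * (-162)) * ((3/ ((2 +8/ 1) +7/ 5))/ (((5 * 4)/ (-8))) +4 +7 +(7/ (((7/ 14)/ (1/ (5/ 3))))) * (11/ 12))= 286173/ 95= 3012.35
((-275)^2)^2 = 5719140625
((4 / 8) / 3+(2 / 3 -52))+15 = -217 / 6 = -36.17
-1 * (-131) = 131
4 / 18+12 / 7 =1.94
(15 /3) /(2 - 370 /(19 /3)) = -95 /1072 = -0.09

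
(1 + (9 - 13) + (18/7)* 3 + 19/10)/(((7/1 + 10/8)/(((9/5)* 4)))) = 11112/1925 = 5.77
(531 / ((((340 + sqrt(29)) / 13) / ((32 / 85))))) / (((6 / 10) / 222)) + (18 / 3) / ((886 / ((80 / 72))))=434485916030 / 153593859 - 16346304 * sqrt(29) / 1964707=2783.99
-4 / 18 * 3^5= -54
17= 17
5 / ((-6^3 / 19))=-95 / 216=-0.44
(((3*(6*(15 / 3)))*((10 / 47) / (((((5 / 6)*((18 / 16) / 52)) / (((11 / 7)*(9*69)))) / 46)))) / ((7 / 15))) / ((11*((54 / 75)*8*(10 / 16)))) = 5941728000 / 2303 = 2579994.79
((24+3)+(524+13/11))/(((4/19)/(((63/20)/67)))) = 3635289/29480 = 123.31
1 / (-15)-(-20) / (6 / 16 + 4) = 473 / 105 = 4.50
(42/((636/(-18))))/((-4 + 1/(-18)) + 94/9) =-1134/6095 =-0.19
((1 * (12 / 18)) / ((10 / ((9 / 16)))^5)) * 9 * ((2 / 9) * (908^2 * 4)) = 2.48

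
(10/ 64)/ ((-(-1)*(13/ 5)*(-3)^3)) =-25/ 11232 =-0.00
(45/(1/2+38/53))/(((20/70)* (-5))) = -1113/43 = -25.88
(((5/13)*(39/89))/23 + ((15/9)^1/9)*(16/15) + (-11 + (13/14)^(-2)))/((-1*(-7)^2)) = 269996618/1373047767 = 0.20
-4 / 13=-0.31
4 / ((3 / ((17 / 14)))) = 34 / 21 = 1.62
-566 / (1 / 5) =-2830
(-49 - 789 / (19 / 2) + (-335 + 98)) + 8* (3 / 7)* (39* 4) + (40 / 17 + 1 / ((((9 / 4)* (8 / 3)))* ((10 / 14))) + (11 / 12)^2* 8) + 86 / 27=54422849 / 305235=178.30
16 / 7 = 2.29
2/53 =0.04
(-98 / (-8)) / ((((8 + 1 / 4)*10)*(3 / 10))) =49 / 99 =0.49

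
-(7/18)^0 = -1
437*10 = 4370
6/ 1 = 6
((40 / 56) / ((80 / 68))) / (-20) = -17 / 560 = -0.03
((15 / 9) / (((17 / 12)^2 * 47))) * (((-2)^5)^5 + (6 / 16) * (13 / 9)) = -8053063550 / 13583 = -592878.12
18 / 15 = 6 / 5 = 1.20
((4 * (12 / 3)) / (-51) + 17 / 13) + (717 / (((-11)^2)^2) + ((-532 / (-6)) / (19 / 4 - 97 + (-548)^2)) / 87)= 1057673130704614 / 1014124323070287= 1.04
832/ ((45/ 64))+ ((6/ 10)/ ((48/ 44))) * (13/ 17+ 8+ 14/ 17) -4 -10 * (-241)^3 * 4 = 1713300195161/ 3060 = 559902024.56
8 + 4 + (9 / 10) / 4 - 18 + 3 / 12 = -221 / 40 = -5.52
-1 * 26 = -26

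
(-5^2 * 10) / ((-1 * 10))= 25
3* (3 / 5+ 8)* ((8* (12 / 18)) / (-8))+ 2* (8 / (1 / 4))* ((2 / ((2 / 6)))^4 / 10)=41386 / 5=8277.20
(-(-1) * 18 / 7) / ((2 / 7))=9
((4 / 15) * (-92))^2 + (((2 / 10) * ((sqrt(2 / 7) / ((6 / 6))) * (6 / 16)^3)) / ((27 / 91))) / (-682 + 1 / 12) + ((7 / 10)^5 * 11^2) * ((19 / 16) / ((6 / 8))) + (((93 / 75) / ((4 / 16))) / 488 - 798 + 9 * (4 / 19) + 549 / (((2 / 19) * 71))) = -26233123510969 / 296240400000 - 39 * sqrt(14) / 5237120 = -88.55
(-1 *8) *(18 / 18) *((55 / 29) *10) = -4400 / 29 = -151.72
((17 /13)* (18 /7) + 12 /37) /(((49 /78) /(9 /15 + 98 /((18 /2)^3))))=22154852 /5139855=4.31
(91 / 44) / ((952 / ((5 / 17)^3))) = 0.00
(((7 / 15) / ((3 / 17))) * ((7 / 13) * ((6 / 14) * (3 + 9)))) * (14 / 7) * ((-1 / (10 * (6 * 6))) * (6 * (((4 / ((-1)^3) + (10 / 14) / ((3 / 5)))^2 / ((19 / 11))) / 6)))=-650947 / 3501225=-0.19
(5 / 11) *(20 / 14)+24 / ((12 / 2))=358 / 77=4.65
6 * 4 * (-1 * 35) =-840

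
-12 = -12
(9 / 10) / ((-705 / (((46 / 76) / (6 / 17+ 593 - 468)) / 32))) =-1173 / 6089545600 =-0.00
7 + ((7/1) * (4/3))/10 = 7.93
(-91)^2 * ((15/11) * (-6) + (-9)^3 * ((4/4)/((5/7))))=-468563823/55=-8519342.24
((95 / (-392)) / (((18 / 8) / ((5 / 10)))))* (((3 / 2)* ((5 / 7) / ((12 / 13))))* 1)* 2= -6175 / 49392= -0.13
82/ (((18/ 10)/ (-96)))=-13120/ 3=-4373.33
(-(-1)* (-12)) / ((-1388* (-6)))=-0.00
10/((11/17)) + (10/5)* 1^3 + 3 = 225/11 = 20.45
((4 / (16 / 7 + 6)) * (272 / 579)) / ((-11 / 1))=-3808 / 184701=-0.02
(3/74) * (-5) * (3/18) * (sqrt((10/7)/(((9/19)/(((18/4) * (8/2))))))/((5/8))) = -4 * sqrt(665)/259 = -0.40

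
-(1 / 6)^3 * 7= -7 / 216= -0.03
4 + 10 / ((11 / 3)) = 6.73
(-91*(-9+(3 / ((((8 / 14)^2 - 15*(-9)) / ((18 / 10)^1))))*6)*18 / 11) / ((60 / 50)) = 79294761 / 72941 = 1087.11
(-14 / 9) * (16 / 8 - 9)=98 / 9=10.89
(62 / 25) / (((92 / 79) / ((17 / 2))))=18.10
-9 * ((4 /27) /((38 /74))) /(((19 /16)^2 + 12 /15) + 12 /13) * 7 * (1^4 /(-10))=1723904 /2971809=0.58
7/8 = 0.88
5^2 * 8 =200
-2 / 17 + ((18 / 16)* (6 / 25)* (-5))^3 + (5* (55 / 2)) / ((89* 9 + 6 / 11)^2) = -27254057277779 / 10572570504000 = -2.58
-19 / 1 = -19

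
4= 4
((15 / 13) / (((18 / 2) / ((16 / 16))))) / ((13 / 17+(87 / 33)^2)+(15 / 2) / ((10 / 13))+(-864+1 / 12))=-0.00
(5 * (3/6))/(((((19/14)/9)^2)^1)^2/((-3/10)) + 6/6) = 945177660/377419459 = 2.50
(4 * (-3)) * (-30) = 360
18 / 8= 9 / 4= 2.25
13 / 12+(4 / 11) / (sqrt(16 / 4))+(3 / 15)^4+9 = 847007 / 82500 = 10.27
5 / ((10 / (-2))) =-1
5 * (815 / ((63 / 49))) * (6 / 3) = 6338.89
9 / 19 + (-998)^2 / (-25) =-18923851 / 475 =-39839.69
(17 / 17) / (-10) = -1 / 10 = -0.10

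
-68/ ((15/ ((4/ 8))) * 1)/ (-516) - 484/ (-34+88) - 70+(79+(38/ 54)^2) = 168217/ 313470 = 0.54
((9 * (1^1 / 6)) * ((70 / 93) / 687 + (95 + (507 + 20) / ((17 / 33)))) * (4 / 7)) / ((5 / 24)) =1142883328 / 248465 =4599.78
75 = 75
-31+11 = -20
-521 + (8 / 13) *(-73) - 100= -8657 / 13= -665.92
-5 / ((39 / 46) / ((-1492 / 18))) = 488.83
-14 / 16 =-7 / 8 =-0.88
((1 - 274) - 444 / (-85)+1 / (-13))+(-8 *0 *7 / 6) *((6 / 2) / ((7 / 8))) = -295978 / 1105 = -267.85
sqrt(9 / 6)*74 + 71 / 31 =71 / 31 + 37*sqrt(6) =92.92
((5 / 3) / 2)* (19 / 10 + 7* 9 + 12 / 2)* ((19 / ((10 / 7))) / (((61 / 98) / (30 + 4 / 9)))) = 633015761 / 16470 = 38434.47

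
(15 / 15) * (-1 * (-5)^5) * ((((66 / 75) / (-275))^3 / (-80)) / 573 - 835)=-1168103027343749 / 447656250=-2609375.00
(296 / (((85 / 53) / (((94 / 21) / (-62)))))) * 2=-1474672 / 55335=-26.65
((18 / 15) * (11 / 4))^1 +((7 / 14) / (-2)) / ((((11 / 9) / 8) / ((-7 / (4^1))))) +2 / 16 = 2767 / 440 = 6.29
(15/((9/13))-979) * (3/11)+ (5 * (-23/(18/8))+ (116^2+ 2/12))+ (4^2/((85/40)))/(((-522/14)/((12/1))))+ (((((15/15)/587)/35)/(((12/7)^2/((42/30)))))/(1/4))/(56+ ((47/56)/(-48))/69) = 13141.54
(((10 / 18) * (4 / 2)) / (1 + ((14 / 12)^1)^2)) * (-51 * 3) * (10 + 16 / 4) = -1008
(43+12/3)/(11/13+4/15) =9165/217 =42.24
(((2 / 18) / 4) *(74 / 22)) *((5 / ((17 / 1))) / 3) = 185 / 20196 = 0.01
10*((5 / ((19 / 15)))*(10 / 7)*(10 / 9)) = 25000 / 399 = 62.66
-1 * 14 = -14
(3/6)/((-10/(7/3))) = -7/60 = -0.12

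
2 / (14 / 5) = 5 / 7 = 0.71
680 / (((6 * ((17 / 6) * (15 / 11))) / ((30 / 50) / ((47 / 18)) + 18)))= 125664 / 235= 534.74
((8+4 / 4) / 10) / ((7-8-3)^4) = 9 / 2560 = 0.00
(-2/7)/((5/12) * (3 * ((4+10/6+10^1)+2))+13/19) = -456/36337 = -0.01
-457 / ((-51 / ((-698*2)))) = -637972 / 51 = -12509.25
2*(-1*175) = -350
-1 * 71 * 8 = -568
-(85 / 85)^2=-1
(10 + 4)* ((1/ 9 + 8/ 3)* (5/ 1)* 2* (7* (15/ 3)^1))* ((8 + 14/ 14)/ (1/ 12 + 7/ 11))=3234000/ 19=170210.53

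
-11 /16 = -0.69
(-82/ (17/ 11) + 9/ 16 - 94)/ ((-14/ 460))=4582405/ 952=4813.45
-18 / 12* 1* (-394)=591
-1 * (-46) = 46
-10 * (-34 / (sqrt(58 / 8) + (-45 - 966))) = -274992 / 817691 - 136 * sqrt(29) / 817691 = -0.34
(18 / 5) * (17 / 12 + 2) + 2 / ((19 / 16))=2657 / 190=13.98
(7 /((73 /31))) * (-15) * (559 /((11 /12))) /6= -3639090 /803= -4531.87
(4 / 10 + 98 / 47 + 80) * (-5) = -19384 / 47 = -412.43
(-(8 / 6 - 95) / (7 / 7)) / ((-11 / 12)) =-1124 / 11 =-102.18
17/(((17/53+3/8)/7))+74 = 72286/295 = 245.04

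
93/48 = 31/16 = 1.94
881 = 881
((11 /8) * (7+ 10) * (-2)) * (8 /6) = -187 /3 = -62.33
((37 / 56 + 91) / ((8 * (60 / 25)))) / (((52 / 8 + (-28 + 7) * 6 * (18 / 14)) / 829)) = -25.45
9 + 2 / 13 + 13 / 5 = 764 / 65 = 11.75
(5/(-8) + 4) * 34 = 459/4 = 114.75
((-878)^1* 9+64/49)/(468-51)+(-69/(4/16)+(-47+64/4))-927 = -25601456/20433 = -1252.95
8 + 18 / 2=17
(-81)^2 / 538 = 6561 / 538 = 12.20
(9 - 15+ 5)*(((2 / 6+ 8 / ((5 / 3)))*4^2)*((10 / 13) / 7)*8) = -2816 / 39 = -72.21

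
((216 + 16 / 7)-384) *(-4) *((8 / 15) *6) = 14848 / 7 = 2121.14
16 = 16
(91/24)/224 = 13/768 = 0.02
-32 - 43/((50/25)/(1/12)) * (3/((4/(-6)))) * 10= 389/8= 48.62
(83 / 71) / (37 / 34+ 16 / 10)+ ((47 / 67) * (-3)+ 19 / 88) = -278104785 / 191307512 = -1.45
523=523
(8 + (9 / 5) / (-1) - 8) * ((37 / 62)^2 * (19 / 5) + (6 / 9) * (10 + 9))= -2425179 / 96100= -25.24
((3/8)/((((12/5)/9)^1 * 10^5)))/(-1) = -9/640000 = -0.00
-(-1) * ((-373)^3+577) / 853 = -51894540 / 853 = -60837.68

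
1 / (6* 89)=1 / 534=0.00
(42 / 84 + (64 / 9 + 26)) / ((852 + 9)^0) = 33.61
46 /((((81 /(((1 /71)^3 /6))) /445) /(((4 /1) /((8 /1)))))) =10235 /173944746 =0.00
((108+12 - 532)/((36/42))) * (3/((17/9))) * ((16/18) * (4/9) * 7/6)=-161504/459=-351.86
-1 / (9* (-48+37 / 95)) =95 / 40707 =0.00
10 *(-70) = -700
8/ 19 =0.42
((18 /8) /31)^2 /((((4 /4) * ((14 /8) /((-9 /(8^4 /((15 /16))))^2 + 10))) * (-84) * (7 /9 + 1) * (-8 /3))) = 31310324873865 /414199224322752512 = 0.00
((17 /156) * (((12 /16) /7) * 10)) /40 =17 /5824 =0.00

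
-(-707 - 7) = 714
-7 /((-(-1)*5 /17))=-119 /5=-23.80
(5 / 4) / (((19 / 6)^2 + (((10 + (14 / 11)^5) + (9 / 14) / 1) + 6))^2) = 2058912764827380 / 1483415402671465561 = 0.00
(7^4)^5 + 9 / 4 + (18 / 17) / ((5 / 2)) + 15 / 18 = 79792266297612004.51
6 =6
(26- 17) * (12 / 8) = 27 / 2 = 13.50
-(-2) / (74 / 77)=77 / 37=2.08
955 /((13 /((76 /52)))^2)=344755 /28561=12.07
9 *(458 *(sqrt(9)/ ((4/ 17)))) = 105111/ 2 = 52555.50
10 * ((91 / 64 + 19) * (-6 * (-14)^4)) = -47071605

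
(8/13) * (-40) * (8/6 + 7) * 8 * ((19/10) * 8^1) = -972800/39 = -24943.59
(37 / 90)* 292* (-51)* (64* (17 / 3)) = -99915392 / 45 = -2220342.04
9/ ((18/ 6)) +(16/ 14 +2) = 6.14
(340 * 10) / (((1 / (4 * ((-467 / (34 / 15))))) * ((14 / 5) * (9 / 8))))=-18680000 / 21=-889523.81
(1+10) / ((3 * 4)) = 11 / 12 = 0.92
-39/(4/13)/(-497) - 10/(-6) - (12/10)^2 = 71821/149100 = 0.48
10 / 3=3.33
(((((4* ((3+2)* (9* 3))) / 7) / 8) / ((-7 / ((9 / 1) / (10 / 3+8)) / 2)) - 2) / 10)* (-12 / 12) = 6977 / 16660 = 0.42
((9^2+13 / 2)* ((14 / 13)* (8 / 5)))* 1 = 150.77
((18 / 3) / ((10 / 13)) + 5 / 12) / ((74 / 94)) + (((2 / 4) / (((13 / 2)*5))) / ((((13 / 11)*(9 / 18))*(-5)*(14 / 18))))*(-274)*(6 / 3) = 185232241 / 13131300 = 14.11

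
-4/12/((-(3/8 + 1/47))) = 376/447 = 0.84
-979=-979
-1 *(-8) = 8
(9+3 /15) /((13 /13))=46 /5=9.20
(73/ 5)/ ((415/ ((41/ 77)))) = 2993/ 159775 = 0.02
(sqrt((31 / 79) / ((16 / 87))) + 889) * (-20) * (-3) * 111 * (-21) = -124335540 - 34965 * sqrt(213063) / 79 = -124539836.28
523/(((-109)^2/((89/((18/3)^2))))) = 46547/427716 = 0.11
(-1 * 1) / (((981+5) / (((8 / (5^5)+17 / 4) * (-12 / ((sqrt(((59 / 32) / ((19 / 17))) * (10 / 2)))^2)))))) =1671696 / 266421875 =0.01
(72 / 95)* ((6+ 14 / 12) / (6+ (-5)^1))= 516 / 95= 5.43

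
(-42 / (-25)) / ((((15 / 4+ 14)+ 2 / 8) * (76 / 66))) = 0.08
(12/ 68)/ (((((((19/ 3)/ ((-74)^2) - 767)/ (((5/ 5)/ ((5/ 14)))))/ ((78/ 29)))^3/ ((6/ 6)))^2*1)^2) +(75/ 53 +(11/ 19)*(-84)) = -1118255151161793566660413212618532681337477661700952386478754090392763325378159228009362307277048915693535494222711979/ 23683574930488277317749513291826715894899083732870132602038664260493398945147046920674252740592191042401777099609375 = -47.22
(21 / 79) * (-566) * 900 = -10697400 / 79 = -135410.13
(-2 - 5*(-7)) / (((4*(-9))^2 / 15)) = 55 / 144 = 0.38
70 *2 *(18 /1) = 2520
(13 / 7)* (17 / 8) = 221 / 56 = 3.95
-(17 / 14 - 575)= 8033 / 14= 573.79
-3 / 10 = -0.30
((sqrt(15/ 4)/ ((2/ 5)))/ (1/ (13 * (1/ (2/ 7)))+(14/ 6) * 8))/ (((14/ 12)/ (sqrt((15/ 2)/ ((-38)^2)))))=8775 * sqrt(2)/ 775504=0.02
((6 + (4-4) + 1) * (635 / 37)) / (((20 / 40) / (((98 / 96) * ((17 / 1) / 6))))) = 3702685 / 5328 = 694.95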